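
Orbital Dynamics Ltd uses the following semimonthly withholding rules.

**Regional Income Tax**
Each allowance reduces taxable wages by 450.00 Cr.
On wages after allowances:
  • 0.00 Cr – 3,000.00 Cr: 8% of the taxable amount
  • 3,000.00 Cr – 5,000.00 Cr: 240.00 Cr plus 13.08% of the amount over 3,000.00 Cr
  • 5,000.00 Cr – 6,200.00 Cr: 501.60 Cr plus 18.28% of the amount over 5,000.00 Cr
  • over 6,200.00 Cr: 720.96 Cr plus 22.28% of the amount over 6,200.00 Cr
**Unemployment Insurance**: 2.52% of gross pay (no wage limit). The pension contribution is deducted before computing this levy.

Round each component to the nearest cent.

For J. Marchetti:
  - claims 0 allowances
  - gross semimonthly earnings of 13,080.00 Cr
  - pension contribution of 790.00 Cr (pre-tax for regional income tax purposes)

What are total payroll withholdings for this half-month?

Regional Income Tax: taxable = 13,080.00 Cr − 790.00 Cr = 12,290.00 Cr
  720.96 Cr + 22.28% × (12,290.00 Cr − 6,200.00 Cr) = 720.96 Cr + 22.28% × 6,090.00 Cr = 2,077.81 Cr
Unemployment Insurance: 2.52% × 12,290.00 Cr = 309.71 Cr
Total: 2,077.81 Cr + 309.71 Cr = 2,387.52 Cr

2,387.52 Cr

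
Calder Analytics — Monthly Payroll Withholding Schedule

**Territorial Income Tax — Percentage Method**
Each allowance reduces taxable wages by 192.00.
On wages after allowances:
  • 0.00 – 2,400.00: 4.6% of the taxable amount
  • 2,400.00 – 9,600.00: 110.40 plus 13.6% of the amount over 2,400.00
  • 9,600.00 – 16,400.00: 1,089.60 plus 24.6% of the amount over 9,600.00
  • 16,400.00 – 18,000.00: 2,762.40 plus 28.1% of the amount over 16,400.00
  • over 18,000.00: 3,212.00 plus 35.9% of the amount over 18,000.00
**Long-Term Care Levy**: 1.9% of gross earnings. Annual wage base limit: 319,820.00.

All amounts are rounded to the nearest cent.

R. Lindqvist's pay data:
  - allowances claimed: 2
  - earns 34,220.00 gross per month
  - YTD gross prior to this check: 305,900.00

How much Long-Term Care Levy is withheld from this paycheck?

264.48

Long-Term Care Levy: cap 319,820.00 − YTD 305,900.00 = 13,920.00 subject; 1.9% × 13,920.00 = 264.48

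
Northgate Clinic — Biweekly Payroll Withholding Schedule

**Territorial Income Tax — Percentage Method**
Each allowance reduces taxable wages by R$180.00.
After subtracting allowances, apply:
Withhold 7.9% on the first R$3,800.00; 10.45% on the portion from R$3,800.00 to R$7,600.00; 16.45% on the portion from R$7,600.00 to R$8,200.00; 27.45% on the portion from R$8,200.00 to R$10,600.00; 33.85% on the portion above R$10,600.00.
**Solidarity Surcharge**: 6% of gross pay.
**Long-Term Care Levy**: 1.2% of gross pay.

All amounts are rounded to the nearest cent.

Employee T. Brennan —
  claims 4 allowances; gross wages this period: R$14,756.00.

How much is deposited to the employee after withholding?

R$11,075.68

Territorial Income Tax: taxable = R$14,756.00 − 4×R$180.00 = R$14,036.00
  R$1,454.80 + 33.85% × (R$14,036.00 − R$10,600.00) = R$1,454.80 + 33.85% × R$3,436.00 = R$2,617.89
Solidarity Surcharge: 6% × R$14,756.00 = R$885.36
Long-Term Care Levy: 1.2% × R$14,756.00 = R$177.07
Total withheld: R$2,617.89 + R$885.36 + R$177.07 = R$3,680.32
Net pay: R$14,756.00 − R$3,680.32 = R$11,075.68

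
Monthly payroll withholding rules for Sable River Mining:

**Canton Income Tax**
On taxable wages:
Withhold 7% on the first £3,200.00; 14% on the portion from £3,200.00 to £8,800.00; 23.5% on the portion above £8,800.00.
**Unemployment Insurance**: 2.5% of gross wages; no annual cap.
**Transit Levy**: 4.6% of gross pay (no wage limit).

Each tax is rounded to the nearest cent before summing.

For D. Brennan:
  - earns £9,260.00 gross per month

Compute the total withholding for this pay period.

Canton Income Tax: taxable = £9,260.00
  £1,008.00 + 23.5% × (£9,260.00 − £8,800.00) = £1,008.00 + 23.5% × £460.00 = £1,116.10
Unemployment Insurance: 2.5% × £9,260.00 = £231.50
Transit Levy: 4.6% × £9,260.00 = £425.96
Total: £1,116.10 + £231.50 + £425.96 = £1,773.56

£1,773.56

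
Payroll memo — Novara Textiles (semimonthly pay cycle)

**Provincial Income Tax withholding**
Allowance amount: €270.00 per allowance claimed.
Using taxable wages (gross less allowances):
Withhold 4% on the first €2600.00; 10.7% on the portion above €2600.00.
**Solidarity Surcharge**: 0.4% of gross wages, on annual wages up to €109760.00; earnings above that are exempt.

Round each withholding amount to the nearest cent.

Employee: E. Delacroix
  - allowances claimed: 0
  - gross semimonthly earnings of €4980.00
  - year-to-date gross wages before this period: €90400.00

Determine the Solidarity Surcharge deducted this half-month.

Solidarity Surcharge: 0.4% × €4980.00 = €19.92

€19.92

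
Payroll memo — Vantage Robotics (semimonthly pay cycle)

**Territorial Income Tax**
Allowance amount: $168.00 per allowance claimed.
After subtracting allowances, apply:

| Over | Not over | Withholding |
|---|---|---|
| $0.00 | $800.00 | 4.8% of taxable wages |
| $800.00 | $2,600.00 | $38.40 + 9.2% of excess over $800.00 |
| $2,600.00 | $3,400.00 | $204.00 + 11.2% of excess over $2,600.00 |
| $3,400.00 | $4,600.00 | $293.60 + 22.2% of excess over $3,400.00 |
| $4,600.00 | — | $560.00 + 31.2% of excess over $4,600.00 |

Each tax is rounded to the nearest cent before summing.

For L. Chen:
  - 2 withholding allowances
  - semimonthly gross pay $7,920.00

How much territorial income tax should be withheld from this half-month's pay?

Territorial Income Tax: taxable = $7,920.00 − 2×$168.00 = $7,584.00
  $560.00 + 31.2% × ($7,584.00 − $4,600.00) = $560.00 + 31.2% × $2,984.00 = $1,491.01

$1,491.01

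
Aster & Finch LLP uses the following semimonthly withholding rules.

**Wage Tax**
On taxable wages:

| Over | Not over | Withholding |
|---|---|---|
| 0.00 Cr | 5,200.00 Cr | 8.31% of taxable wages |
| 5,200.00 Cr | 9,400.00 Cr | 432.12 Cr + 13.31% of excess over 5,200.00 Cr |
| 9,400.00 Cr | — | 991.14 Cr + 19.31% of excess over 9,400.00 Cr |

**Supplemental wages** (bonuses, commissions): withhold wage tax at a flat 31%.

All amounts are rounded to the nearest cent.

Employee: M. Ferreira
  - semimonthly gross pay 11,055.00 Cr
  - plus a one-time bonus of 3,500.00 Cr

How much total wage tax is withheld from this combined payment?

2,395.72 Cr

Wage Tax: taxable = 11,055.00 Cr
  991.14 Cr + 19.31% × (11,055.00 Cr − 9,400.00 Cr) = 991.14 Cr + 19.31% × 1,655.00 Cr = 1,310.72 Cr
Supplemental (31% flat on bonus): 31% × 3,500.00 Cr = 1,085.00 Cr
Total wage tax: 1,310.72 Cr + 1,085.00 Cr = 2,395.72 Cr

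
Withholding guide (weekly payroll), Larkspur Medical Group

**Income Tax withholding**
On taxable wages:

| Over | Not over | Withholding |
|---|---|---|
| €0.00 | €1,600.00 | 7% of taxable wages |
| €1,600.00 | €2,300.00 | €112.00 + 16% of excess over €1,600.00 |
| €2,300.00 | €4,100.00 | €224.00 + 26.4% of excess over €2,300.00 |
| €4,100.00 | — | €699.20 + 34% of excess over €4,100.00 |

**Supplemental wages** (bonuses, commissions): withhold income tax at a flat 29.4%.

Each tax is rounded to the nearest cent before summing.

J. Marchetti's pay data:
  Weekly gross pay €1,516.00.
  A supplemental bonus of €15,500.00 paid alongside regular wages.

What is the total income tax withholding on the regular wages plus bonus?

€4,663.12

Income Tax: taxable = €1,516.00
  7% × €1,516.00 = €106.12
Supplemental (29.4% flat on bonus): 29.4% × €15,500.00 = €4,557.00
Total income tax: €106.12 + €4,557.00 = €4,663.12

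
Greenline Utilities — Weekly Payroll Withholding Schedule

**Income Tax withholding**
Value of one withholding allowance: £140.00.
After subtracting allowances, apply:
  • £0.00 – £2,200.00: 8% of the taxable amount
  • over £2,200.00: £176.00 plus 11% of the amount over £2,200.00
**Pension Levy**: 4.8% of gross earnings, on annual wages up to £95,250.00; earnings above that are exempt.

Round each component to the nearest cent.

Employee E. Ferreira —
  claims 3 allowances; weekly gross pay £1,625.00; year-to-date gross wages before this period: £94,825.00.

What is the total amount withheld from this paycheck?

Income Tax: taxable = £1,625.00 − 3×£140.00 = £1,205.00
  8% × £1,205.00 = £96.40
Pension Levy: cap £95,250.00 − YTD £94,825.00 = £425.00 subject; 4.8% × £425.00 = £20.40
Total: £96.40 + £20.40 = £116.80

£116.80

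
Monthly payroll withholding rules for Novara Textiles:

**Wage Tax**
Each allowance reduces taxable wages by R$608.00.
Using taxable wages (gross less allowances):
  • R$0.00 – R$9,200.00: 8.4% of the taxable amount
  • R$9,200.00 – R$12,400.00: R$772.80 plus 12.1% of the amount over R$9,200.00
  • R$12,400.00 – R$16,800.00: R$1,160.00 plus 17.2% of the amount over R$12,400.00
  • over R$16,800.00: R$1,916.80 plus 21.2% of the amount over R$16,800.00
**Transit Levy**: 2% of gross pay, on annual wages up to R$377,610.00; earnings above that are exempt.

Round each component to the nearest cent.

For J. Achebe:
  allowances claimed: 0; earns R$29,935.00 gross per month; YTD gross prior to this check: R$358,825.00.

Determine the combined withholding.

Wage Tax: taxable = R$29,935.00
  R$1,916.80 + 21.2% × (R$29,935.00 − R$16,800.00) = R$1,916.80 + 21.2% × R$13,135.00 = R$4,701.42
Transit Levy: cap R$377,610.00 − YTD R$358,825.00 = R$18,785.00 subject; 2% × R$18,785.00 = R$375.70
Total: R$4,701.42 + R$375.70 = R$5,077.12

R$5,077.12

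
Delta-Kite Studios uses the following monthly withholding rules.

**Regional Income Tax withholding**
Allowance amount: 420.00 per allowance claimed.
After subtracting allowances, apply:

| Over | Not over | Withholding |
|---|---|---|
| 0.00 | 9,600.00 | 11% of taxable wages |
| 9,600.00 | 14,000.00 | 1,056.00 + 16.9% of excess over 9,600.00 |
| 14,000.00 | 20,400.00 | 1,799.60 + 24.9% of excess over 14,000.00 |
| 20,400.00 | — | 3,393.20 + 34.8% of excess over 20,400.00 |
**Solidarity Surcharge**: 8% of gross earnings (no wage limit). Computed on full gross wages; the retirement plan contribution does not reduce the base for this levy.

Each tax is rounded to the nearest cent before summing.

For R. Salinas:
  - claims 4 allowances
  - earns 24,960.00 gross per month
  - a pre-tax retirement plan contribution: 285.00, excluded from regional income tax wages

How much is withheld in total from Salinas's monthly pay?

Regional Income Tax: taxable = 24,960.00 − 285.00 − 4×420.00 = 22,995.00
  3,393.20 + 34.8% × (22,995.00 − 20,400.00) = 3,393.20 + 34.8% × 2,595.00 = 4,296.26
Solidarity Surcharge: 8% × 24,960.00 = 1,996.80
Total: 4,296.26 + 1,996.80 = 6,293.06

6,293.06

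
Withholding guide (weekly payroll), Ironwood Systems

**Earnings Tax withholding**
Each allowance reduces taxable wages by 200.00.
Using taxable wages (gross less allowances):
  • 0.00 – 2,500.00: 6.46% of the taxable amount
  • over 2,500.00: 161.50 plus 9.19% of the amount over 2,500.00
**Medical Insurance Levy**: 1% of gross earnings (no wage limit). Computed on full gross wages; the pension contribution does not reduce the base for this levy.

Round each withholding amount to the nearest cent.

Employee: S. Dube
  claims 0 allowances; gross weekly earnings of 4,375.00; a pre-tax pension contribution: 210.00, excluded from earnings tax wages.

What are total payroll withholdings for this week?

358.26

Earnings Tax: taxable = 4,375.00 − 210.00 = 4,165.00
  161.50 + 9.19% × (4,165.00 − 2,500.00) = 161.50 + 9.19% × 1,665.00 = 314.51
Medical Insurance Levy: 1% × 4,375.00 = 43.75
Total: 314.51 + 43.75 = 358.26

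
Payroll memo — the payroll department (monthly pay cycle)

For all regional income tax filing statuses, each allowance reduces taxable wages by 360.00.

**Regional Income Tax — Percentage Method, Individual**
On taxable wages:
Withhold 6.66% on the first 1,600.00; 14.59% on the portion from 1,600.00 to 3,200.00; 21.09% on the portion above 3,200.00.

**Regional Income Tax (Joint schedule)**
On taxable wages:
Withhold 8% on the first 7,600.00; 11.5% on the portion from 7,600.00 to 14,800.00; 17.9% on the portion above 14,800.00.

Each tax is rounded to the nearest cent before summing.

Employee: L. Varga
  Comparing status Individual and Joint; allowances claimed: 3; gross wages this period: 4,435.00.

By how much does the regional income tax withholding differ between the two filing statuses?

104.29

Regional Income Tax (Individual): taxable = 4,435.00 − 3×360.00 = 3,355.00
  340.00 + 21.09% × (3,355.00 − 3,200.00) = 340.00 + 21.09% × 155.00 = 372.69
Regional Income Tax (Joint): taxable = 4,435.00 − 3×360.00 = 3,355.00
  8% × 3,355.00 = 268.40
Difference: |372.69 − 268.40| = 104.29 (higher under Individual)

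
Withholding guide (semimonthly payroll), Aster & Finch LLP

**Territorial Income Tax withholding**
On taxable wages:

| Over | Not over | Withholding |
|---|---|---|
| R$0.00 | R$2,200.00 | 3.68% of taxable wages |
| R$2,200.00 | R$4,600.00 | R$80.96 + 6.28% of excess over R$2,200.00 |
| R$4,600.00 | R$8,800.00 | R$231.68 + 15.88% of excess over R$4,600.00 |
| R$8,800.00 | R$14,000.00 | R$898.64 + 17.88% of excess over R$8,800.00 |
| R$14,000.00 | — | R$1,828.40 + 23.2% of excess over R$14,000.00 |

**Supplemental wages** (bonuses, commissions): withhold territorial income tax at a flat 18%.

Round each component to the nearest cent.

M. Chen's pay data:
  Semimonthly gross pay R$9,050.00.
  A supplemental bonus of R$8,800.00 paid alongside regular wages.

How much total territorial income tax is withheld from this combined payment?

Territorial Income Tax: taxable = R$9,050.00
  R$898.64 + 17.88% × (R$9,050.00 − R$8,800.00) = R$898.64 + 17.88% × R$250.00 = R$943.34
Supplemental (18% flat on bonus): 18% × R$8,800.00 = R$1,584.00
Total territorial income tax: R$943.34 + R$1,584.00 = R$2,527.34

R$2,527.34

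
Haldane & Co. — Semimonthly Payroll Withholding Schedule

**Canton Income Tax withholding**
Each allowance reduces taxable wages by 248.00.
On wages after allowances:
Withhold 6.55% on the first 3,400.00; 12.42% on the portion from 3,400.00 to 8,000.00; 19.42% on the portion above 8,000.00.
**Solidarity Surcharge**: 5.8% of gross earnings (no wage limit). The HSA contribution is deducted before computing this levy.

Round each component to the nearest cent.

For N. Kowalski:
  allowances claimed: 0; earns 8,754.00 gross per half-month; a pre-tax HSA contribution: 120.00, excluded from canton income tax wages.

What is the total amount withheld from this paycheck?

Canton Income Tax: taxable = 8,754.00 − 120.00 = 8,634.00
  794.02 + 19.42% × (8,634.00 − 8,000.00) = 794.02 + 19.42% × 634.00 = 917.14
Solidarity Surcharge: 5.8% × 8,634.00 = 500.77
Total: 917.14 + 500.77 = 1,417.91

1,417.91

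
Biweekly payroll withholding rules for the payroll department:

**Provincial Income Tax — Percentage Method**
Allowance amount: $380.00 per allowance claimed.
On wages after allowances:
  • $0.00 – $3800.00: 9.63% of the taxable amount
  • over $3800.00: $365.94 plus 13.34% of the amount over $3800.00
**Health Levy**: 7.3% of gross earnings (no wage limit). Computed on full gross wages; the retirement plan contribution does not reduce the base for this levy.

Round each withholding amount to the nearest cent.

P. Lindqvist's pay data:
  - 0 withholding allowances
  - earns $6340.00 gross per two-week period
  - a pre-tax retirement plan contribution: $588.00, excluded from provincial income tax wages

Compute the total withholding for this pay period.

$1089.16

Provincial Income Tax: taxable = $6340.00 − $588.00 = $5752.00
  $365.94 + 13.34% × ($5752.00 − $3800.00) = $365.94 + 13.34% × $1952.00 = $626.34
Health Levy: 7.3% × $6340.00 = $462.82
Total: $626.34 + $462.82 = $1089.16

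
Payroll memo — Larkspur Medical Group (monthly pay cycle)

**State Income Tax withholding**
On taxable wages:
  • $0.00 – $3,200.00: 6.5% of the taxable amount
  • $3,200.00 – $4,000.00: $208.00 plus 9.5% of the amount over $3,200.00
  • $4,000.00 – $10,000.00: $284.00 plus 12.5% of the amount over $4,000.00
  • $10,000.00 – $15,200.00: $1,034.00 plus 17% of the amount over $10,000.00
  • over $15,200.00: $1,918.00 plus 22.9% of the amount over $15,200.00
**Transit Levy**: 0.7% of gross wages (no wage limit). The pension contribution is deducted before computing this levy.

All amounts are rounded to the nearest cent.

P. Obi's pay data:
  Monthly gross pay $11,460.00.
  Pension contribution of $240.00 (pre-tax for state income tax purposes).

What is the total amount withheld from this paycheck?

$1,319.94

State Income Tax: taxable = $11,460.00 − $240.00 = $11,220.00
  $1,034.00 + 17% × ($11,220.00 − $10,000.00) = $1,034.00 + 17% × $1,220.00 = $1,241.40
Transit Levy: 0.7% × $11,220.00 = $78.54
Total: $1,241.40 + $78.54 = $1,319.94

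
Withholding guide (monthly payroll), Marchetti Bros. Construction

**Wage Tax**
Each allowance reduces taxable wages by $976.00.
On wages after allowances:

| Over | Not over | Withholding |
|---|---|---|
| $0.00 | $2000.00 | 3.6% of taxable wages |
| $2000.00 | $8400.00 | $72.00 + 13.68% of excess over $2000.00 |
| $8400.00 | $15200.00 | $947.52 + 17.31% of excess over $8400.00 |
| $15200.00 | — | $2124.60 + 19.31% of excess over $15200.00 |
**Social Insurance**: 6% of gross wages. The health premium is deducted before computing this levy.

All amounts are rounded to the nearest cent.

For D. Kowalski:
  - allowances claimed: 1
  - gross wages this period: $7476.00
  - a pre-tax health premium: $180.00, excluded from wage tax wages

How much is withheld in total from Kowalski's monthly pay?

$1100.74

Wage Tax: taxable = $7476.00 − $180.00 − 1×$976.00 = $6320.00
  $72.00 + 13.68% × ($6320.00 − $2000.00) = $72.00 + 13.68% × $4320.00 = $662.98
Social Insurance: 6% × $7296.00 = $437.76
Total: $662.98 + $437.76 = $1100.74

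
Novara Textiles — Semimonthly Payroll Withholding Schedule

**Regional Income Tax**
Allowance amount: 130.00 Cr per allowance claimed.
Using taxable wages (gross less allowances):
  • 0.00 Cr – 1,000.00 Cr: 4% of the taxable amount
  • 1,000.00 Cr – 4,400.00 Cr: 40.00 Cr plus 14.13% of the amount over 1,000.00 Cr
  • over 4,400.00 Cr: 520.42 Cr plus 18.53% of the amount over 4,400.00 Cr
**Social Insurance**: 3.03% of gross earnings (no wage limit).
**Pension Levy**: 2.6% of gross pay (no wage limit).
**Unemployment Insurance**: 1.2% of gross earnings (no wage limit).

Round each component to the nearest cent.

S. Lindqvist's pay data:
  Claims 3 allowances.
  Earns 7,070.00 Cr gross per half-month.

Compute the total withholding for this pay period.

Regional Income Tax: taxable = 7,070.00 Cr − 3×130.00 Cr = 6,680.00 Cr
  520.42 Cr + 18.53% × (6,680.00 Cr − 4,400.00 Cr) = 520.42 Cr + 18.53% × 2,280.00 Cr = 942.90 Cr
Social Insurance: 3.03% × 7,070.00 Cr = 214.22 Cr
Pension Levy: 2.6% × 7,070.00 Cr = 183.82 Cr
Unemployment Insurance: 1.2% × 7,070.00 Cr = 84.84 Cr
Total: 942.90 Cr + 214.22 Cr + 183.82 Cr + 84.84 Cr = 1,425.78 Cr

1,425.78 Cr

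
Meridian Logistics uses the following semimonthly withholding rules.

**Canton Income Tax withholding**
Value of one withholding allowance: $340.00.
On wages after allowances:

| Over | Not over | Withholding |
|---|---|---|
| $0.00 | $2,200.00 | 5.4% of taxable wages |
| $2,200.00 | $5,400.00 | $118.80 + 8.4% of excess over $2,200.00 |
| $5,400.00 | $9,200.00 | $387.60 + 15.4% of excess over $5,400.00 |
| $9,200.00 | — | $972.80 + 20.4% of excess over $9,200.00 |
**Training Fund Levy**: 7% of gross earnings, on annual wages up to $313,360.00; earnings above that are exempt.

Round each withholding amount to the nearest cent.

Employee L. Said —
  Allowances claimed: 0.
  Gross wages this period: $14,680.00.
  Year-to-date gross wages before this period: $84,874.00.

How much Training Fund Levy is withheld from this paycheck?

Training Fund Levy: 7% × $14,680.00 = $1,027.60

$1,027.60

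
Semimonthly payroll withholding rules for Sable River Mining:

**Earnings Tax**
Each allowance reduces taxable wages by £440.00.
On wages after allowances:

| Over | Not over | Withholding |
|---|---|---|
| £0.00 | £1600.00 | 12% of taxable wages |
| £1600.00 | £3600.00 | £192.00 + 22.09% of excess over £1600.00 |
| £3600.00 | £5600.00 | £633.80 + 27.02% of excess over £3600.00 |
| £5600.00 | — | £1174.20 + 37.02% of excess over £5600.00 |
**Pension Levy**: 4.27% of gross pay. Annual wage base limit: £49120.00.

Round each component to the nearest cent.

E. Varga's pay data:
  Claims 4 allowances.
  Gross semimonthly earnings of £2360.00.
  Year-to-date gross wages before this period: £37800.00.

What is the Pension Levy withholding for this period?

Pension Levy: 4.27% × £2360.00 = £100.77

£100.77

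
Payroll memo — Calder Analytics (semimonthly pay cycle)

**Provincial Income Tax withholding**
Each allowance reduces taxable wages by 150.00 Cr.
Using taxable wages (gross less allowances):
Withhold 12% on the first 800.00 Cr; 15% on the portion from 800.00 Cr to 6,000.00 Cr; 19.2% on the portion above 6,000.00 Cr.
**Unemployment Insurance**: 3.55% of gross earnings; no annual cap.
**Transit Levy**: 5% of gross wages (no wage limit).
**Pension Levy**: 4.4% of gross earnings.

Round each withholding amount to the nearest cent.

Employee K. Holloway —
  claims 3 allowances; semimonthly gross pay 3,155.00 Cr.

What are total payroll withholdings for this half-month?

Provincial Income Tax: taxable = 3,155.00 Cr − 3×150.00 Cr = 2,705.00 Cr
  96.00 Cr + 15% × (2,705.00 Cr − 800.00 Cr) = 96.00 Cr + 15% × 1,905.00 Cr = 381.75 Cr
Unemployment Insurance: 3.55% × 3,155.00 Cr = 112.00 Cr
Transit Levy: 5% × 3,155.00 Cr = 157.75 Cr
Pension Levy: 4.4% × 3,155.00 Cr = 138.82 Cr
Total: 381.75 Cr + 112.00 Cr + 157.75 Cr + 138.82 Cr = 790.32 Cr

790.32 Cr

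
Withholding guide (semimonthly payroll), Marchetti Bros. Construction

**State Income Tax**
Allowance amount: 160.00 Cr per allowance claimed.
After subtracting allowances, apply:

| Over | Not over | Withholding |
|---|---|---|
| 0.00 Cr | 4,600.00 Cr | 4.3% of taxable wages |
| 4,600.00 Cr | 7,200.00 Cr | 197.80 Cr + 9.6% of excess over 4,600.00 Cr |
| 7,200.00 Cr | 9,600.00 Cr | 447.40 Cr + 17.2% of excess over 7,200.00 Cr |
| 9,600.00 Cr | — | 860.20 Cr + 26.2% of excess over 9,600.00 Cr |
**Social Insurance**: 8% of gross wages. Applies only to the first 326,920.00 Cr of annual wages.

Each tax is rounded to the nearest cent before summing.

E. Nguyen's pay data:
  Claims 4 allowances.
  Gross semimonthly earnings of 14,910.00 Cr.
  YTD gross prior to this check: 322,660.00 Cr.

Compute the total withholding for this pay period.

2,424.54 Cr

State Income Tax: taxable = 14,910.00 Cr − 4×160.00 Cr = 14,270.00 Cr
  860.20 Cr + 26.2% × (14,270.00 Cr − 9,600.00 Cr) = 860.20 Cr + 26.2% × 4,670.00 Cr = 2,083.74 Cr
Social Insurance: cap 326,920.00 Cr − YTD 322,660.00 Cr = 4,260.00 Cr subject; 8% × 4,260.00 Cr = 340.80 Cr
Total: 2,083.74 Cr + 340.80 Cr = 2,424.54 Cr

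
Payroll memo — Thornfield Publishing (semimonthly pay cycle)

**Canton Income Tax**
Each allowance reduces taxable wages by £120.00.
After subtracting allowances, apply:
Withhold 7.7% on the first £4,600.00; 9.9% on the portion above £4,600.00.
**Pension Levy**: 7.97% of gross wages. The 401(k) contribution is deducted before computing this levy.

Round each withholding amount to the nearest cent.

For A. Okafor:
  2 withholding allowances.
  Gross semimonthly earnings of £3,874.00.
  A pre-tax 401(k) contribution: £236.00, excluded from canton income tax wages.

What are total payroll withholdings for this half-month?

Canton Income Tax: taxable = £3,874.00 − £236.00 − 2×£120.00 = £3,398.00
  7.7% × £3,398.00 = £261.65
Pension Levy: 7.97% × £3,638.00 = £289.95
Total: £261.65 + £289.95 = £551.60

£551.60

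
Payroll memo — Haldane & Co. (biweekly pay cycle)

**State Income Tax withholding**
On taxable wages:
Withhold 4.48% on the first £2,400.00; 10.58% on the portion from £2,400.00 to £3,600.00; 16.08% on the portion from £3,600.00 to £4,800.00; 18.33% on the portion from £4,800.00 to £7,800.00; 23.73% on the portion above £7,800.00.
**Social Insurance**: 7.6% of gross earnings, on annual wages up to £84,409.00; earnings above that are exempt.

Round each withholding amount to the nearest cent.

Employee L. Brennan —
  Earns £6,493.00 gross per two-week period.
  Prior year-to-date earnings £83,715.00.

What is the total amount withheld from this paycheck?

State Income Tax: taxable = £6,493.00
  £427.44 + 18.33% × (£6,493.00 − £4,800.00) = £427.44 + 18.33% × £1,693.00 = £737.77
Social Insurance: cap £84,409.00 − YTD £83,715.00 = £694.00 subject; 7.6% × £694.00 = £52.74
Total: £737.77 + £52.74 = £790.51

£790.51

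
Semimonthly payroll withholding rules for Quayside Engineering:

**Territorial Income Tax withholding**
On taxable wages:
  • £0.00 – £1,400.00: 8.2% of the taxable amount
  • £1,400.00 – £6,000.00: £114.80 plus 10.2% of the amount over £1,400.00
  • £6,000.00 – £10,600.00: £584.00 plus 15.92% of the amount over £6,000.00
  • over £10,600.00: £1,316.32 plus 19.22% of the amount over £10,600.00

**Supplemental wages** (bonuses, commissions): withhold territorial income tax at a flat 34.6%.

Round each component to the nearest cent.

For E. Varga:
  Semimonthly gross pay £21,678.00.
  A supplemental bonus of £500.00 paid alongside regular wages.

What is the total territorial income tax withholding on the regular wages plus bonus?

Territorial Income Tax: taxable = £21,678.00
  £1,316.32 + 19.22% × (£21,678.00 − £10,600.00) = £1,316.32 + 19.22% × £11,078.00 = £3,445.51
Supplemental (34.6% flat on bonus): 34.6% × £500.00 = £173.00
Total territorial income tax: £3,445.51 + £173.00 = £3,618.51

£3,618.51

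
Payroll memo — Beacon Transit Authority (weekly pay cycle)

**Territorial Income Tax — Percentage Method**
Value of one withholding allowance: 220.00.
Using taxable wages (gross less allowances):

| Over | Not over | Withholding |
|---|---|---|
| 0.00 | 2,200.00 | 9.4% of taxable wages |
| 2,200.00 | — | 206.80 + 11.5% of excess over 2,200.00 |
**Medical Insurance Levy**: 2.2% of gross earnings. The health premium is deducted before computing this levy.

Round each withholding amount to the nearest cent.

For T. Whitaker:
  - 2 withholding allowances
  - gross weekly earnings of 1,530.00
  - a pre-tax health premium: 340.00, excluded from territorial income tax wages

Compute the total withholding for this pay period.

96.68

Territorial Income Tax: taxable = 1,530.00 − 340.00 − 2×220.00 = 750.00
  9.4% × 750.00 = 70.50
Medical Insurance Levy: 2.2% × 1,190.00 = 26.18
Total: 70.50 + 26.18 = 96.68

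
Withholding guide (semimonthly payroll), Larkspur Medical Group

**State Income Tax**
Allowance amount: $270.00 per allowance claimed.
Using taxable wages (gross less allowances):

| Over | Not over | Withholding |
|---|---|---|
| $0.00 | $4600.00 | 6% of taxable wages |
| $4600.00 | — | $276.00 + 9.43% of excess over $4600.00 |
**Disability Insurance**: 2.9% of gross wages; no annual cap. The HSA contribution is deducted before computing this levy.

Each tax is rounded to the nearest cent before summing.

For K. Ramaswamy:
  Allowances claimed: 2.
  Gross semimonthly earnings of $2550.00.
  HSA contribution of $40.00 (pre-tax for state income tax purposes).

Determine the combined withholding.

State Income Tax: taxable = $2550.00 − $40.00 − 2×$270.00 = $1970.00
  6% × $1970.00 = $118.20
Disability Insurance: 2.9% × $2510.00 = $72.79
Total: $118.20 + $72.79 = $190.99

$190.99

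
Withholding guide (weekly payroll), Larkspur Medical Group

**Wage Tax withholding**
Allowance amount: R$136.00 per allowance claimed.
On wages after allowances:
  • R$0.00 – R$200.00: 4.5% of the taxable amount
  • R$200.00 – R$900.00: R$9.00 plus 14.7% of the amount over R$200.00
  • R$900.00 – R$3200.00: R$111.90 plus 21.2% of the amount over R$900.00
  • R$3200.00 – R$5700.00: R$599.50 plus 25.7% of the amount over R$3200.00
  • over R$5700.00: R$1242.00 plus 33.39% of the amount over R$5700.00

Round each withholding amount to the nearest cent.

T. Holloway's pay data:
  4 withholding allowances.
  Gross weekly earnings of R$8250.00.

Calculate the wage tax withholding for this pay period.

R$1911.80

Wage Tax: taxable = R$8250.00 − 4×R$136.00 = R$7706.00
  R$1242.00 + 33.39% × (R$7706.00 − R$5700.00) = R$1242.00 + 33.39% × R$2006.00 = R$1911.80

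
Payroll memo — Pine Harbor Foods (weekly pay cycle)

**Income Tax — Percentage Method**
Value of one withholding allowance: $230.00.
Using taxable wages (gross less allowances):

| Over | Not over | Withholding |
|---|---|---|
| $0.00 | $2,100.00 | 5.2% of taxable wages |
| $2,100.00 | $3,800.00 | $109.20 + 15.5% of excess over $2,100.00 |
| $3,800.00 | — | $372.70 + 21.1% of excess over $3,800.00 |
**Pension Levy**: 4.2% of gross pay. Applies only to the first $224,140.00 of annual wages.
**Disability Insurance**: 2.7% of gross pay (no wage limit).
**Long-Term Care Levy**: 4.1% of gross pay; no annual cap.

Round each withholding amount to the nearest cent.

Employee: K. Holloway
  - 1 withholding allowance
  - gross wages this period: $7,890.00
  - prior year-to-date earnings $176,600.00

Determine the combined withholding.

$2,055.06

Income Tax: taxable = $7,890.00 − 1×$230.00 = $7,660.00
  $372.70 + 21.1% × ($7,660.00 − $3,800.00) = $372.70 + 21.1% × $3,860.00 = $1,187.16
Pension Levy: 4.2% × $7,890.00 = $331.38
Disability Insurance: 2.7% × $7,890.00 = $213.03
Long-Term Care Levy: 4.1% × $7,890.00 = $323.49
Total: $1,187.16 + $331.38 + $213.03 + $323.49 = $2,055.06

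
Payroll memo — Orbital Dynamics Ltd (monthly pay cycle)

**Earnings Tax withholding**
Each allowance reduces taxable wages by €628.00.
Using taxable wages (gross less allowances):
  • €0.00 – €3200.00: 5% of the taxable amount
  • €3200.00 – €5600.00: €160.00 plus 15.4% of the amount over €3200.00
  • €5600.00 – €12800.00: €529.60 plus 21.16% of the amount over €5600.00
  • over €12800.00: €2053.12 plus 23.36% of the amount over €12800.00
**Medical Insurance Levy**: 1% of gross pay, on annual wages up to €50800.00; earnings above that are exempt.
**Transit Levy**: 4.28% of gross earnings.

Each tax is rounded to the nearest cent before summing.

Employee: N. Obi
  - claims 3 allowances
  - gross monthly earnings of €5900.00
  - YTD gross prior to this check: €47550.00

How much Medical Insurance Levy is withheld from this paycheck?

€32.50

Medical Insurance Levy: cap €50800.00 − YTD €47550.00 = €3250.00 subject; 1% × €3250.00 = €32.50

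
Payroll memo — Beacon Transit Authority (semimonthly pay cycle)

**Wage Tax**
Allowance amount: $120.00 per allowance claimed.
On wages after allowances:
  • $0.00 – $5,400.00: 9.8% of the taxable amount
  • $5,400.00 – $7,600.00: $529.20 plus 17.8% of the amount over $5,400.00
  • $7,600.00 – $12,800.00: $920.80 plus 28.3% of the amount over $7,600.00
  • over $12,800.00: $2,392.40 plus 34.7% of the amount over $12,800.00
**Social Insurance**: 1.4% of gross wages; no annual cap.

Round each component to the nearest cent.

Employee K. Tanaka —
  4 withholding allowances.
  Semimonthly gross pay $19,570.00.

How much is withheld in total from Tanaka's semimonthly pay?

Wage Tax: taxable = $19,570.00 − 4×$120.00 = $19,090.00
  $2,392.40 + 34.7% × ($19,090.00 − $12,800.00) = $2,392.40 + 34.7% × $6,290.00 = $4,575.03
Social Insurance: 1.4% × $19,570.00 = $273.98
Total: $4,575.03 + $273.98 = $4,849.01

$4,849.01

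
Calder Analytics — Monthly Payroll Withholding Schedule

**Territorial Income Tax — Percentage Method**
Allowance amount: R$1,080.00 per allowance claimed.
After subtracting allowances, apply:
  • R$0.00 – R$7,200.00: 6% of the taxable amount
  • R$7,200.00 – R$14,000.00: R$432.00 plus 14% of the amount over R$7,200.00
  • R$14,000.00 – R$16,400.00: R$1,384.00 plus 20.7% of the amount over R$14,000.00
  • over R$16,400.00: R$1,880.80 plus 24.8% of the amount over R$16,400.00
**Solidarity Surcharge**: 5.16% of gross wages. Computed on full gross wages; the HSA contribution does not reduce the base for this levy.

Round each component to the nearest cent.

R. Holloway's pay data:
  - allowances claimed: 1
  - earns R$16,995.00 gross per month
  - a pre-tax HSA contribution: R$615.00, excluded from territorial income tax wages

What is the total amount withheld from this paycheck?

Territorial Income Tax: taxable = R$16,995.00 − R$615.00 − 1×R$1,080.00 = R$15,300.00
  R$1,384.00 + 20.7% × (R$15,300.00 − R$14,000.00) = R$1,384.00 + 20.7% × R$1,300.00 = R$1,653.10
Solidarity Surcharge: 5.16% × R$16,995.00 = R$876.94
Total: R$1,653.10 + R$876.94 = R$2,530.04

R$2,530.04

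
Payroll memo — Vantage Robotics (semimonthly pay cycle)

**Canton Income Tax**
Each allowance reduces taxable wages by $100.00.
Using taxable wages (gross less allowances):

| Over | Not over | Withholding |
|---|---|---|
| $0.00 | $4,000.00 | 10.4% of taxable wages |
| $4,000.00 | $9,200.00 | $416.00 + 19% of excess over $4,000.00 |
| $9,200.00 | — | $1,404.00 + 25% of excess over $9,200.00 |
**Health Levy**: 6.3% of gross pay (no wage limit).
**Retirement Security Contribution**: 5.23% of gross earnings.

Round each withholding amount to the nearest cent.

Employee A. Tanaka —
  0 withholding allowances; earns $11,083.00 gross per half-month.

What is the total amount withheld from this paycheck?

$3,152.62

Canton Income Tax: taxable = $11,083.00
  $1,404.00 + 25% × ($11,083.00 − $9,200.00) = $1,404.00 + 25% × $1,883.00 = $1,874.75
Health Levy: 6.3% × $11,083.00 = $698.23
Retirement Security Contribution: 5.23% × $11,083.00 = $579.64
Total: $1,874.75 + $698.23 + $579.64 = $3,152.62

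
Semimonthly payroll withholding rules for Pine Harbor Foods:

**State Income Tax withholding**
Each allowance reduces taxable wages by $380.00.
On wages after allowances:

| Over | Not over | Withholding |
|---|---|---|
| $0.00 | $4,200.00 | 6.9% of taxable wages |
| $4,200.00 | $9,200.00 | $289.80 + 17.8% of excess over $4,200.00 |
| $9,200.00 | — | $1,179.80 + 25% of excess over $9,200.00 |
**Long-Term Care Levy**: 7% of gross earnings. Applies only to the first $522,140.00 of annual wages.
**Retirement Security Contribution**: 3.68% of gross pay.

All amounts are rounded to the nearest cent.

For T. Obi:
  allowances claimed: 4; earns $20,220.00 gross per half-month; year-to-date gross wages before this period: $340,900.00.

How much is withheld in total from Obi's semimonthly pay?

State Income Tax: taxable = $20,220.00 − 4×$380.00 = $18,700.00
  $1,179.80 + 25% × ($18,700.00 − $9,200.00) = $1,179.80 + 25% × $9,500.00 = $3,554.80
Long-Term Care Levy: 7% × $20,220.00 = $1,415.40
Retirement Security Contribution: 3.68% × $20,220.00 = $744.10
Total: $3,554.80 + $1,415.40 + $744.10 = $5,714.30

$5,714.30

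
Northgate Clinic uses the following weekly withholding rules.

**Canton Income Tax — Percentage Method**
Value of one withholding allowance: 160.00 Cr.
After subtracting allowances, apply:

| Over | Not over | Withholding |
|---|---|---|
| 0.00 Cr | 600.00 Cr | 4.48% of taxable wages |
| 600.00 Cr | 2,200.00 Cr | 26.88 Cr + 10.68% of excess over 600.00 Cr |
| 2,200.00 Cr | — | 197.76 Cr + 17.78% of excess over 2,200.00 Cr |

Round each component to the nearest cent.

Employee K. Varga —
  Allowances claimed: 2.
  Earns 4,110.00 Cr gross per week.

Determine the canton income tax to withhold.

Canton Income Tax: taxable = 4,110.00 Cr − 2×160.00 Cr = 3,790.00 Cr
  197.76 Cr + 17.78% × (3,790.00 Cr − 2,200.00 Cr) = 197.76 Cr + 17.78% × 1,590.00 Cr = 480.46 Cr

480.46 Cr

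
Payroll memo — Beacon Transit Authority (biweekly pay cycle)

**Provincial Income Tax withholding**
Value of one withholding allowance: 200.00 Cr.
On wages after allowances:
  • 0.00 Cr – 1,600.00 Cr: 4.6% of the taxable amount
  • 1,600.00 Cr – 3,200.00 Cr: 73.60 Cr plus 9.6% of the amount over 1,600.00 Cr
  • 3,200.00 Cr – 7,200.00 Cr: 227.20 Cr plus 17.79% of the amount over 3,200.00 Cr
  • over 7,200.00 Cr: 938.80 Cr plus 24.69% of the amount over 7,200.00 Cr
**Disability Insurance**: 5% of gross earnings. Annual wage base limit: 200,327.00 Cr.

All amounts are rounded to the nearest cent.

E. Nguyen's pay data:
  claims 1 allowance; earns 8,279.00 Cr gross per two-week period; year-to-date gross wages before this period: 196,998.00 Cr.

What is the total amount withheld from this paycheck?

Provincial Income Tax: taxable = 8,279.00 Cr − 1×200.00 Cr = 8,079.00 Cr
  938.80 Cr + 24.69% × (8,079.00 Cr − 7,200.00 Cr) = 938.80 Cr + 24.69% × 879.00 Cr = 1,155.83 Cr
Disability Insurance: cap 200,327.00 Cr − YTD 196,998.00 Cr = 3,329.00 Cr subject; 5% × 3,329.00 Cr = 166.45 Cr
Total: 1,155.83 Cr + 166.45 Cr = 1,322.28 Cr

1,322.28 Cr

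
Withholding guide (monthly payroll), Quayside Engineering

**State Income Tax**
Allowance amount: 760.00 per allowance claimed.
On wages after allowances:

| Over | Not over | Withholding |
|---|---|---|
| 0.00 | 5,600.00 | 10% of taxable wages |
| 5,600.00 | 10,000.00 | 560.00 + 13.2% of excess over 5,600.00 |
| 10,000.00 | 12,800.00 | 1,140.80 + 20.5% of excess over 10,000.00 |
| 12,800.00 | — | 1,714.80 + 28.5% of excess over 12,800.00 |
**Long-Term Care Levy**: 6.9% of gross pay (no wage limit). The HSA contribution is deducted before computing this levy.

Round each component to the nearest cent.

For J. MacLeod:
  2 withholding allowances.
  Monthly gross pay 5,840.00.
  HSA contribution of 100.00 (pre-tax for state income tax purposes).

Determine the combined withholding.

818.06

State Income Tax: taxable = 5,840.00 − 100.00 − 2×760.00 = 4,220.00
  10% × 4,220.00 = 422.00
Long-Term Care Levy: 6.9% × 5,740.00 = 396.06
Total: 422.00 + 396.06 = 818.06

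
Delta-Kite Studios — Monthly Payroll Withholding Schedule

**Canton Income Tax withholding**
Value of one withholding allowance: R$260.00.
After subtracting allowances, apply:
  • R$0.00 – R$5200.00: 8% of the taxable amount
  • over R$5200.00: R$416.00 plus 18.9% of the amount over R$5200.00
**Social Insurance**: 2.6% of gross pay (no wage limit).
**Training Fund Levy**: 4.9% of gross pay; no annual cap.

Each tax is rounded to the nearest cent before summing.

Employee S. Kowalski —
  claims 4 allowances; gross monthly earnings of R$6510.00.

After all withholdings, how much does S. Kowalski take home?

R$5554.72

Canton Income Tax: taxable = R$6510.00 − 4×R$260.00 = R$5470.00
  R$416.00 + 18.9% × (R$5470.00 − R$5200.00) = R$416.00 + 18.9% × R$270.00 = R$467.03
Social Insurance: 2.6% × R$6510.00 = R$169.26
Training Fund Levy: 4.9% × R$6510.00 = R$318.99
Total withheld: R$467.03 + R$169.26 + R$318.99 = R$955.28
Net pay: R$6510.00 − R$955.28 = R$5554.72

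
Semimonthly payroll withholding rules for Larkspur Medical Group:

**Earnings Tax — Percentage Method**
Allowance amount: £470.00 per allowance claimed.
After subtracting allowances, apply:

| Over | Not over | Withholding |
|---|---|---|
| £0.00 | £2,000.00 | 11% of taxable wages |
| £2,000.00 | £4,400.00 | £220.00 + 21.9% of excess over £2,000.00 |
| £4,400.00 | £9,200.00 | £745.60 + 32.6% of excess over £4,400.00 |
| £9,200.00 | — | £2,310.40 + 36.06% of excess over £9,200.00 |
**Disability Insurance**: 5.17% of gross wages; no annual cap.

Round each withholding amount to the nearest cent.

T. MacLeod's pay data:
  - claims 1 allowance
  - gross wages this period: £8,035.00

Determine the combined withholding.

£2,192.80

Earnings Tax: taxable = £8,035.00 − 1×£470.00 = £7,565.00
  £745.60 + 32.6% × (£7,565.00 − £4,400.00) = £745.60 + 32.6% × £3,165.00 = £1,777.39
Disability Insurance: 5.17% × £8,035.00 = £415.41
Total: £1,777.39 + £415.41 = £2,192.80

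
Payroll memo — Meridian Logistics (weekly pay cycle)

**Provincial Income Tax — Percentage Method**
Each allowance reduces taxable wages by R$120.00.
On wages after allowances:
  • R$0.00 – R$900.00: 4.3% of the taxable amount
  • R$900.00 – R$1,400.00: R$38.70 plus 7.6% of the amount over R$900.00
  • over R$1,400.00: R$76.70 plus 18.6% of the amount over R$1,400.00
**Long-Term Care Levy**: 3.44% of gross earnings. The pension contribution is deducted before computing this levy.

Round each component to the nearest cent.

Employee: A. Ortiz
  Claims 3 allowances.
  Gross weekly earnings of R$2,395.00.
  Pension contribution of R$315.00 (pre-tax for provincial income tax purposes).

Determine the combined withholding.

R$207.77

Provincial Income Tax: taxable = R$2,395.00 − R$315.00 − 3×R$120.00 = R$1,720.00
  R$76.70 + 18.6% × (R$1,720.00 − R$1,400.00) = R$76.70 + 18.6% × R$320.00 = R$136.22
Long-Term Care Levy: 3.44% × R$2,080.00 = R$71.55
Total: R$136.22 + R$71.55 = R$207.77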